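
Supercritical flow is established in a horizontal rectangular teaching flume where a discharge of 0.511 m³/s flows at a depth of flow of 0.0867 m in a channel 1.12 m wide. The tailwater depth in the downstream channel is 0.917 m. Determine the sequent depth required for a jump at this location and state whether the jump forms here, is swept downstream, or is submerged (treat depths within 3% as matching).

y₂ = 0.658 m; the jump is submerged

q = Q/b = 0.511/1.12 = 0.456 m²/s; V₁ = q/y₁ = 5.26 m/s. Fr₁ = V₁/√(g·y₁) = 5.71.
By Bélanger, y₂/y₁ = ½[√(1 + 8Fr₁²) − 1] = ½[√261.5 − 1] = 7.59.
y₂ = 7.59 × 0.0867 = 0.658 m.
Tailwater y_tw = 0.917 m: y_tw > y₂, so the jump is submerged.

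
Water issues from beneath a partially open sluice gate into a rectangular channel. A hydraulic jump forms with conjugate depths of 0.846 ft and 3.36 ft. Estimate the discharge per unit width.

q = 13.9 ft²/s

For a rectangular channel the momentum equation gives q² = ½·g·y₁·y₂·(y₁ + y₂) = ½×32.2×0.846×3.36×4.21 = 192.
q = √192 = 13.9 ft²/s.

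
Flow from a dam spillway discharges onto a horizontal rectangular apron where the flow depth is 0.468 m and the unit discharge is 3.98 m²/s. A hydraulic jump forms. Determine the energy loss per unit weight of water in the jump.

V₁ = q/y₁ = 3.98/0.468 = 8.50 m/s. Fr₁ = V₁/√(g·y₁) = 8.50/√(9.81×0.468) = 3.97.
By Bélanger, y₂/y₁ = ½[√(1 + 8Fr₁²) − 1] = ½[√127.0 − 1] = 5.14.
y₂ = 5.14 × 0.468 = 2.40 m.
V₂ = q/y₂ = 3.98/2.40 = 1.66 m/s. E₁ = y₁ + V₁²/2g = 4.15 m; E₂ = y₂ + V₂²/2g = 2.54 m. ΔE = E₁ − E₂ = 1.61 m.

ΔE = 1.61 m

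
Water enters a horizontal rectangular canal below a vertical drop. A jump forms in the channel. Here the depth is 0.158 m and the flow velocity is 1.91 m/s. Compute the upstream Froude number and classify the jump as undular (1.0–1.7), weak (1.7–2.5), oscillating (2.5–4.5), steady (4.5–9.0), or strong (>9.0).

Fr₁ = 1.53; undular jump

Fr₁ = V₁/√(g·y₁) = 1.91/√(9.81×0.158) = 1.53.
Fr₁ = 1.53 lies in the undular range.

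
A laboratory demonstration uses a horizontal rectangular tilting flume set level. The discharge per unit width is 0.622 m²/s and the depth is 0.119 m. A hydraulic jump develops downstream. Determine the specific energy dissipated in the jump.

V₁ = q/y₁ = 0.622/0.119 = 5.23 m/s. Fr₁ = V₁/√(g·y₁) = 5.23/√(9.81×0.119) = 4.84.
Bélanger equation: y₂/y₁ = ½[√(1 + 8Fr₁²) − 1] = ½[√188.2 − 1] = 6.36.
y₂ = 6.36 × 0.119 = 0.757 m.
V₂ = q/y₂ = 0.622/0.757 = 0.822 m/s. E₁ = y₁ + V₁²/2g = 1.51 m; E₂ = y₂ + V₂²/2g = 0.791 m. ΔE = E₁ − E₂ = 0.720 m.

ΔE = 0.720 m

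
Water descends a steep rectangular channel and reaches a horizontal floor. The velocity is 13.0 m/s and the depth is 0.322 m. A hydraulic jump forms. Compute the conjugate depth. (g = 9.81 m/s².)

y₂ = 3.17 m

Fr₁ = V₁/√(g·y₁) = 13.0/√(9.81×0.322) = 7.31.
From the momentum equation for a rectangular channel, y₂/y₁ = ½[√(1 + 8Fr₁²) − 1] = ½[√429.0 − 1] = 9.86.
y₂ = 9.86 × 0.322 = 3.17 m.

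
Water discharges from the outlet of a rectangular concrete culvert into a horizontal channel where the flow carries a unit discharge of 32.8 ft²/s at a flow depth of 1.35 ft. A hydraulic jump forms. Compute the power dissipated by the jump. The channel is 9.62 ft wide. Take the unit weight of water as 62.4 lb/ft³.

P = 133 hp

V₁ = q/y₁ = 32.8/1.35 = 24.3 ft/s. Fr₁ = V₁/√(g·y₁) = 24.3/√(32.2×1.35) = 3.69.
From the momentum equation for a rectangular channel, y₂/y₁ = ½[√(1 + 8Fr₁²) − 1] = ½[√109.6 − 1] = 4.74.
y₂ = 4.74 × 1.35 = 6.39 ft.
Head loss: ΔE = (y₂ − y₁)³/(4y₁y₂) = (6.39 − 1.35)³/(4×1.35×6.39) = 128/34.5 = 3.71 ft.
Q = q·b = 32.8 × 9.62 = 316 cfs. P = γ·Q·ΔE/550 = 62.4 × 316 × 3.71 / 550 = 133 hp.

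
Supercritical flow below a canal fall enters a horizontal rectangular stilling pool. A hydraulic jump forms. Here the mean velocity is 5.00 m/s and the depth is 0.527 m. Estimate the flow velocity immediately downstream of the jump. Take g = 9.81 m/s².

Fr₁ = V₁/√(g·y₁) = 5.00/√(9.81×0.527) = 2.20.
Bélanger equation: y₂/y₁ = ½[√(1 + 8Fr₁²) − 1] = ½[√39.69 − 1] = 2.65.
y₂ = 2.65 × 0.527 = 1.40 m.
q = V₁·y₁ = 5.00 × 0.527 = 2.64 m²/s.
V₂ = q/y₂ = 2.64/1.40 = 1.89 m/s.

V₂ = 1.89 m/s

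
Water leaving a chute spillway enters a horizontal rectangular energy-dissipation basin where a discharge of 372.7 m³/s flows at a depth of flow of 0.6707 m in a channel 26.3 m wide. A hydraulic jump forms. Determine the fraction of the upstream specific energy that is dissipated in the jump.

q = Q/b = 372.7/26.3 = 14.17 m²/s; V₁ = q/y₁ = 21.13 m/s. Fr₁ = V₁/√(g·y₁) = 8.237.
From the momentum equation for a rectangular channel, y₂/y₁ = ½[√(1 + 8Fr₁²) − 1] = ½[√543.80 − 1] = 11.16.
y₂ = 11.16 × 0.6707 = 7.485 m.
E₁ = y₁ + V₁²/2g = 23.42 m. ΔE = (y₂ − y₁)³/(4y₁y₂) = 15.76 m. ΔE/E₁ = 15.76/23.42 = 0.673.

ΔE/E₁ = 0.673 (67.3%)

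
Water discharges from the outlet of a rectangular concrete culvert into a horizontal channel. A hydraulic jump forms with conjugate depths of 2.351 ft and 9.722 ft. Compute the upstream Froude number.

Fr₁ = 3.259

For a rectangular channel the momentum equation gives q² = ½·g·y₁·y₂·(y₁ + y₂) = ½×32.2×2.351×9.722×12.07 = 4443.
q = √4443 = 66.65 ft²/s.
V₁ = q/y₁ = 28.35 ft/s; Fr₁ = V₁/√(g·y₁) = 3.259.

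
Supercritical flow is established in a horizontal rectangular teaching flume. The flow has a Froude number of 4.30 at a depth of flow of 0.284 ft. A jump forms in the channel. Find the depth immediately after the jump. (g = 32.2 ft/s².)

y₂ = 1.59 ft

Fr₁ = 4.30 (given).
Conjugate-depth relation: y₂/y₁ = ½[√(1 + 8Fr₁²) − 1] = ½[√148.9 − 1] = 5.60.
y₂ = 5.60 × 0.284 = 1.59 ft.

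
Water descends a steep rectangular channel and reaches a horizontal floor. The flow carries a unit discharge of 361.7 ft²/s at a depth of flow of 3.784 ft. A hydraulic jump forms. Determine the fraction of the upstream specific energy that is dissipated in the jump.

V₁ = q/y₁ = 361.7/3.784 = 95.59 ft/s. Fr₁ = V₁/√(g·y₁) = 95.59/√(32.2×3.784) = 8.660.
By Bélanger, y₂/y₁ = ½[√(1 + 8Fr₁²) − 1] = ½[√600.90 − 1] = 11.76.
y₂ = 11.76 × 3.784 = 44.49 ft.
E₁ = y₁ + V₁²/2g = 145.7 ft. ΔE = (y₂ − y₁)³/(4y₁y₂) = 100.1 ft. ΔE/E₁ = 100.1/145.7 = 0.688.

ΔE/E₁ = 0.688 (68.8%)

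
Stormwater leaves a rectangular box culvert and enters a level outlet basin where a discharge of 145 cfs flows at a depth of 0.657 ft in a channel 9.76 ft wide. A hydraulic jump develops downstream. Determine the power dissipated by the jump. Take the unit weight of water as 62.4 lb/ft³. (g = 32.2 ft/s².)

q = Q/b = 145/9.76 = 14.9 ft²/s; V₁ = q/y₁ = 22.6 ft/s. Fr₁ = V₁/√(g·y₁) = 4.92.
By Bélanger, y₂/y₁ = ½[√(1 + 8Fr₁²) − 1] = ½[√194.4 − 1] = 6.47.
y₂ = 6.47 × 0.657 = 4.25 ft.
Head loss: ΔE = (y₂ − y₁)³/(4y₁y₂) = (4.25 − 0.657)³/(4×0.657×4.25) = 46.4/11.2 = 4.16 ft.
P = γ·Q·ΔE/550 = 62.4 × 145 × 4.16 / 550 = 68.4 hp.

P = 68.4 hp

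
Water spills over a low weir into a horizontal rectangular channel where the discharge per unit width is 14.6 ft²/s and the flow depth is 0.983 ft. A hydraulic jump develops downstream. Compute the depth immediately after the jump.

V₁ = q/y₁ = 14.6/0.983 = 14.9 ft/s. Fr₁ = V₁/√(g·y₁) = 14.9/√(32.2×0.983) = 2.64.
By Bélanger, y₂/y₁ = ½[√(1 + 8Fr₁²) − 1] = ½[√56.75 − 1] = 3.27.
y₂ = 3.27 × 0.983 = 3.21 ft.

y₂ = 3.21 ft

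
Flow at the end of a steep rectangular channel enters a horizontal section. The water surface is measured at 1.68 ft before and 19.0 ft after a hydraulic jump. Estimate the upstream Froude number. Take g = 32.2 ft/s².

Fr₁ = 8.34

For a rectangular channel the momentum equation gives q² = ½·g·y₁·y₂·(y₁ + y₂) = ½×32.2×1.68×19.0×20.7 = 10628.
q = √10628 = 103 ft²/s.
V₁ = q/y₁ = 61.4 ft/s; Fr₁ = V₁/√(g·y₁) = 8.34.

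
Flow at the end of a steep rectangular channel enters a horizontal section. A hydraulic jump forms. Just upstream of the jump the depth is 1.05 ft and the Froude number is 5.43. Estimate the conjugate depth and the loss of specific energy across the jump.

y₂ = 7.56 ft; ΔE = 8.68 ft

Fr₁ = 5.43 (given).
By Bélanger, y₂/y₁ = ½[√(1 + 8Fr₁²) − 1] = ½[√236.9 − 1] = 7.20.
y₂ = 7.20 × 1.05 = 7.56 ft.
V₁ = Fr₁·√(g·y₁) = 5.43×√(32.2×1.05) = 31.6 ft/s; q = V₁·y₁ = 33.2 ft²/s. V₂ = q/y₂ = 33.2/7.56 = 4.39 ft/s. E₁ = y₁ + V₁²/2g = 16.5 ft; E₂ = y₂ + V₂²/2g = 7.85 ft. ΔE = E₁ − E₂ = 8.68 ft.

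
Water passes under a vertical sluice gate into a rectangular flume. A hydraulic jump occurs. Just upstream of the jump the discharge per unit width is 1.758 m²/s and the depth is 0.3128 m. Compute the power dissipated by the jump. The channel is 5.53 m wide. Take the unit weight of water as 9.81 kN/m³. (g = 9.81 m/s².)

P = 52.82 kW

V₁ = q/y₁ = 1.758/0.3128 = 5.620 m/s. Fr₁ = V₁/√(g·y₁) = 5.620/√(9.81×0.3128) = 3.208.
Bélanger equation: y₂/y₁ = ½[√(1 + 8Fr₁²) − 1] = ½[√83.349 − 1] = 4.065.
y₂ = 4.065 × 0.3128 = 1.271 m.
Head loss: ΔE = (y₂ − y₁)³/(4y₁y₂) = (1.271 − 0.3128)³/(4×0.3128×1.271) = 0.8810/1.591 = 0.5538 m.
Q = q·b = 1.758 × 5.53 = 9.722 m³/s. P = γ·Q·ΔE = 9.81 × 9.722 × 0.5538 = 52.82 kW.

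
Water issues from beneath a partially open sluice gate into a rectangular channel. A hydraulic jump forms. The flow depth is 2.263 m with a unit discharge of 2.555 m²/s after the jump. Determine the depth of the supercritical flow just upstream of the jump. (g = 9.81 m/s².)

V₂ = q/y₂ = 2.555/2.263 = 1.129 m/s; Fr₂ = V₂/√(g·y₂) = 0.2396.
The Bélanger relation is symmetric: y₁/y₂ = ½[√(1 + 8Fr₂²) − 1] = ½[√1.4594 − 1] = 0.1040.
y₁ = 0.1040 × 2.263 = 0.2354 m.

y₁ = 0.2354 m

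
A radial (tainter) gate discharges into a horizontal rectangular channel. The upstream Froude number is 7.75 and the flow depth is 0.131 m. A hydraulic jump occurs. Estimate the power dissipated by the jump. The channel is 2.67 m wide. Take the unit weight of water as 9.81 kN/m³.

P = 80.1 kW

Fr₁ = 7.75 (given).
By Bélanger, y₂/y₁ = ½[√(1 + 8Fr₁²) − 1] = ½[√481.5 − 1] = 10.5.
y₂ = 10.5 × 0.131 = 1.37 m.
V₁ = Fr₁·√(g·y₁) = 7.75×√(9.81×0.131) = 8.79 m/s; q = V₁·y₁ = 1.15 m²/s. V₂ = q/y₂ = 1.15/1.37 = 0.839 m/s. E₁ = y₁ + V₁²/2g = 4.07 m; E₂ = y₂ + V₂²/2g = 1.41 m. ΔE = E₁ − E₂ = 2.66 m.
Q = q·b = 1.15 × 2.67 = 3.07 m³/s. P = γ·Q·ΔE = 9.81 × 3.07 × 2.66 = 80.1 kW.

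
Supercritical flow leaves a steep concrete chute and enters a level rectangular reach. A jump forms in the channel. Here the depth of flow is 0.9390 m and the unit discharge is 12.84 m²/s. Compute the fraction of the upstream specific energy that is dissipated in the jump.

V₁ = q/y₁ = 12.84/0.9390 = 13.67 m/s. Fr₁ = V₁/√(g·y₁) = 13.67/√(9.81×0.9390) = 4.505.
From the momentum equation for a rectangular channel, y₂/y₁ = ½[√(1 + 8Fr₁²) − 1] = ½[√163.39 − 1] = 5.891.
y₂ = 5.891 × 0.9390 = 5.532 m.
E₁ = y₁ + V₁²/2g = 10.47 m. ΔE = (y₂ − y₁)³/(4y₁y₂) = 4.663 m. ΔE/E₁ = 4.663/10.47 = 0.445.

ΔE/E₁ = 0.445 (44.5%)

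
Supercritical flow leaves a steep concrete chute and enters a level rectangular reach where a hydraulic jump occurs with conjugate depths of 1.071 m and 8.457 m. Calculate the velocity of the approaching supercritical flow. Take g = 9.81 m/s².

V₁ = 19.21 m/s

For a rectangular channel the momentum equation gives q² = ½·g·y₁·y₂·(y₁ + y₂) = ½×9.81×1.071×8.457×9.528 = 423.3.
q = √423.3 = 20.57 m²/s.
V₁ = q/y₁ = 20.57/1.071 = 19.21 m/s.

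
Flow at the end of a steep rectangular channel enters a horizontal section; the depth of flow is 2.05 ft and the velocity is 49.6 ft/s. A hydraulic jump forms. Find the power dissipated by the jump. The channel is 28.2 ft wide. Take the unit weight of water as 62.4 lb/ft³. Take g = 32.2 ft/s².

Fr₁ = V₁/√(g·y₁) = 49.6/√(32.2×2.05) = 6.10.
Sequent-depth ratio: y₂/y₁ = ½[√(1 + 8Fr₁²) − 1] = ½[√299.2 − 1] = 8.15.
y₂ = 8.15 × 2.05 = 16.7 ft.
q = V₁·y₁ = 49.6 × 2.05 = 102 ft²/s. V₂ = q/y₂ = 102/16.7 = 6.09 ft/s. E₁ = y₁ + V₁²/2g = 40.3 ft; E₂ = y₂ + V₂²/2g = 17.3 ft. ΔE = E₁ − E₂ = 23.0 ft.
Q = q·b = 102 × 28.2 = 2867 cfs. P = γ·Q·ΔE/550 = 62.4 × 2867 × 23.0 / 550 = 7473 hp.

P = 7473 hp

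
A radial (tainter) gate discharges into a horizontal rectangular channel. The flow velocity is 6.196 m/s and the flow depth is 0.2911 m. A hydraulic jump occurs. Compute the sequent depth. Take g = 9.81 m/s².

y₂ = 1.371 m

Fr₁ = V₁/√(g·y₁) = 6.196/√(9.81×0.2911) = 3.667.
By Bélanger, y₂/y₁ = ½[√(1 + 8Fr₁²) − 1] = ½[√108.55 − 1] = 4.709.
y₂ = 4.709 × 0.2911 = 1.371 m.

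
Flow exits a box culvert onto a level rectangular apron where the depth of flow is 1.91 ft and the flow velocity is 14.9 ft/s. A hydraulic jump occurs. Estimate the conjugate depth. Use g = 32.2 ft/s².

y₂ = 4.27 ft

Fr₁ = V₁/√(g·y₁) = 14.9/√(32.2×1.91) = 1.90.
From the momentum equation for a rectangular channel, y₂/y₁ = ½[√(1 + 8Fr₁²) − 1] = ½[√29.88 − 1] = 2.23.
y₂ = 2.23 × 1.91 = 4.27 ft.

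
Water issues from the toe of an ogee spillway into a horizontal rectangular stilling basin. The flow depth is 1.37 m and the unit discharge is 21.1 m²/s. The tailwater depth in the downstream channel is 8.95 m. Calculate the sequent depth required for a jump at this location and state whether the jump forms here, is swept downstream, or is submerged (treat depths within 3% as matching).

V₁ = q/y₁ = 21.1/1.37 = 15.4 m/s. Fr₁ = V₁/√(g·y₁) = 15.4/√(9.81×1.37) = 4.20.
From the momentum equation for a rectangular channel, y₂/y₁ = ½[√(1 + 8Fr₁²) − 1] = ½[√142.2 − 1] = 5.46.
y₂ = 5.46 × 1.37 = 7.48 m.
Tailwater y_tw = 8.95 m: y_tw > y₂, so the jump is submerged.

y₂ = 7.48 m; the jump is submerged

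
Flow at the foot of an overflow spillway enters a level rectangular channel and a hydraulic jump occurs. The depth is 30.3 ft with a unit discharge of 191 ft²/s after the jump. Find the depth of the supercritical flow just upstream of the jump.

y₁ = 2.29 ft

V₂ = q/y₂ = 191/30.3 = 6.30 ft/s; Fr₂ = V₂/√(g·y₂) = 0.202.
From the momentum equation (using Fr₂), y₁/y₂ = ½[√(1 + 8Fr₂²) − 1] = ½[√1.326 − 1] = 0.0757.
y₁ = 0.0757 × 30.3 = 2.29 ft.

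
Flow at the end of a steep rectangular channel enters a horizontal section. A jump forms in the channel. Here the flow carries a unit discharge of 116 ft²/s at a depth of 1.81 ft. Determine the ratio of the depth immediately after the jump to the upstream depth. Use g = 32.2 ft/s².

y₂/y₁ = 11.4

V₁ = q/y₁ = 116/1.81 = 64.1 ft/s. Fr₁ = V₁/√(g·y₁) = 64.1/√(32.2×1.81) = 8.39.
Sequent-depth ratio: y₂/y₁ = ½[√(1 + 8Fr₁²) − 1] = ½[√564.8 − 1] = 11.4.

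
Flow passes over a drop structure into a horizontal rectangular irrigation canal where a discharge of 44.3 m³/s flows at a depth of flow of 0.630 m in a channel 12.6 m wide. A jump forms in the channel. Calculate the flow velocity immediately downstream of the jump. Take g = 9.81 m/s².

V₂ = 2.06 m/s

q = Q/b = 44.3/12.6 = 3.52 m²/s; V₁ = q/y₁ = 5.58 m/s. Fr₁ = V₁/√(g·y₁) = 2.24.
Sequent-depth ratio: y₂/y₁ = ½[√(1 + 8Fr₁²) − 1] = ½[√41.31 − 1] = 2.71.
y₂ = 2.71 × 0.630 = 1.71 m.
V₂ = q/y₂ = 3.52/1.71 = 2.06 m/s.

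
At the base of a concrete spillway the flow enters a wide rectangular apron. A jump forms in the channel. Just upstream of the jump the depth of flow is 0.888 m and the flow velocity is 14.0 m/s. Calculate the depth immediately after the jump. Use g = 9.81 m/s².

y₂ = 5.53 m

Fr₁ = V₁/√(g·y₁) = 14.0/√(9.81×0.888) = 4.74.
From the momentum equation for a rectangular channel, y₂/y₁ = ½[√(1 + 8Fr₁²) − 1] = ½[√181.0 − 1] = 6.23.
y₂ = 6.23 × 0.888 = 5.53 m.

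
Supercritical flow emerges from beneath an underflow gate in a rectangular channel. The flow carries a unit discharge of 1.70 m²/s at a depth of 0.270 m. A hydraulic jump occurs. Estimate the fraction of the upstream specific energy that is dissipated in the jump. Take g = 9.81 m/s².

V₁ = q/y₁ = 1.70/0.270 = 6.30 m/s. Fr₁ = V₁/√(g·y₁) = 6.30/√(9.81×0.270) = 3.87.
Bélanger equation: y₂/y₁ = ½[√(1 + 8Fr₁²) − 1] = ½[√120.7 − 1] = 4.99.
y₂ = 4.99 × 0.270 = 1.35 m.
E₁ = y₁ + V₁²/2g = 2.29 m. ΔE = (y₂ − y₁)³/(4y₁y₂) = 0.861 m. ΔE/E₁ = 0.861/2.29 = 0.376.

ΔE/E₁ = 0.376 (37.6%)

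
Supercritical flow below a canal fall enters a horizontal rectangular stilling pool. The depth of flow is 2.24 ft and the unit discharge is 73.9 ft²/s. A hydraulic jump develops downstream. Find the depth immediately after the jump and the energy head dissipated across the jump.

V₁ = q/y₁ = 73.9/2.24 = 33.0 ft/s. Fr₁ = V₁/√(g·y₁) = 33.0/√(32.2×2.24) = 3.88.
Bélanger equation: y₂/y₁ = ½[√(1 + 8Fr₁²) − 1] = ½[√121.7 − 1] = 5.02.
y₂ = 5.02 × 2.24 = 11.2 ft.
V₂ = q/y₂ = 73.9/11.2 = 6.58 ft/s. E₁ = y₁ + V₁²/2g = 19.1 ft; E₂ = y₂ + V₂²/2g = 11.9 ft. ΔE = E₁ − E₂ = 7.23 ft.

y₂ = 11.2 ft; ΔE = 7.23 ft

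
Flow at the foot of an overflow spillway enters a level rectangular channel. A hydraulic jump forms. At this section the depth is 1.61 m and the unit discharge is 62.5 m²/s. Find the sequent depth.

V₁ = q/y₁ = 62.5/1.61 = 38.8 m/s. Fr₁ = V₁/√(g·y₁) = 38.8/√(9.81×1.61) = 9.77.
Sequent-depth ratio: y₂/y₁ = ½[√(1 + 8Fr₁²) − 1] = ½[√764.3 − 1] = 13.3.
y₂ = 13.3 × 1.61 = 21.5 m.

y₂ = 21.5 m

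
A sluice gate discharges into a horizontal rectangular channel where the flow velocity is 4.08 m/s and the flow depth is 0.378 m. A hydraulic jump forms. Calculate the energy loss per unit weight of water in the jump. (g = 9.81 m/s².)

ΔE = 0.135 m

Fr₁ = V₁/√(g·y₁) = 4.08/√(9.81×0.378) = 2.12.
From the momentum equation for a rectangular channel, y₂/y₁ = ½[√(1 + 8Fr₁²) − 1] = ½[√36.91 − 1] = 2.54.
y₂ = 2.54 × 0.378 = 0.959 m.
q = V₁·y₁ = 4.08 × 0.378 = 1.54 m²/s. V₂ = q/y₂ = 1.54/0.959 = 1.61 m/s. E₁ = y₁ + V₁²/2g = 1.23 m; E₂ = y₂ + V₂²/2g = 1.09 m. ΔE = E₁ − E₂ = 0.135 m.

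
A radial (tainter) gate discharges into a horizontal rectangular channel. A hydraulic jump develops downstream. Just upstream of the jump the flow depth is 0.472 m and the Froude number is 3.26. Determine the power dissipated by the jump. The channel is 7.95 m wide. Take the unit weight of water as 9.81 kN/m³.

P = 227 kW

Fr₁ = 3.26 (given).
Conjugate-depth relation: y₂/y₁ = ½[√(1 + 8Fr₁²) − 1] = ½[√86.02 − 1] = 4.14.
y₂ = 4.14 × 0.472 = 1.95 m.
Head loss: ΔE = (y₂ − y₁)³/(4y₁y₂) = (1.95 − 0.472)³/(4×0.472×1.95) = 3.25/3.69 = 0.881 m.
V₁ = Fr₁·√(g·y₁) = 3.26×√(9.81×0.472) = 7.01 m/s; q = V₁·y₁ = 3.31 m²/s. Q = q·b = 3.31 × 7.95 = 26.3 m³/s. P = γ·Q·ΔE = 9.81 × 26.3 × 0.881 = 227 kW.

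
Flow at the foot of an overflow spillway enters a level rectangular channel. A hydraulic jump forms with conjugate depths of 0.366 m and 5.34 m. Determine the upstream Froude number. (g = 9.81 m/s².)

Fr₁ = 10.7

For a rectangular channel the momentum equation gives q² = ½·g·y₁·y₂·(y₁ + y₂) = ½×9.81×0.366×5.34×5.71 = 54.7.
q = √54.7 = 7.40 m²/s.
V₁ = q/y₁ = 20.2 m/s; Fr₁ = V₁/√(g·y₁) = 10.7.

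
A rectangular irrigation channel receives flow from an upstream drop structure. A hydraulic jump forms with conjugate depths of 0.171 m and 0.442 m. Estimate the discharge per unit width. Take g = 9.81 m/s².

For a rectangular channel the momentum equation gives q² = ½·g·y₁·y₂·(y₁ + y₂) = ½×9.81×0.171×0.442×0.613 = 0.227.
q = √0.227 = 0.477 m²/s.

q = 0.477 m²/s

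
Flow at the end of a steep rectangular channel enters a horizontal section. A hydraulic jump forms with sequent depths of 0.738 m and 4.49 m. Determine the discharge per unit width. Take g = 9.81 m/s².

For a rectangular channel the momentum equation gives q² = ½·g·y₁·y₂·(y₁ + y₂) = ½×9.81×0.738×4.49×5.23 = 85.0.
q = √85.0 = 9.22 m²/s.

q = 9.22 m²/s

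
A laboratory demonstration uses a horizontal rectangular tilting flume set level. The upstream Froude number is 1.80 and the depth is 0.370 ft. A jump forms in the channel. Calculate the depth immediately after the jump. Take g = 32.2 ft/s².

Fr₁ = 1.80 (given).
From the momentum equation for a rectangular channel, y₂/y₁ = ½[√(1 + 8Fr₁²) − 1] = ½[√26.92 − 1] = 2.09.
y₂ = 2.09 × 0.370 = 0.775 ft.

y₂ = 0.775 ft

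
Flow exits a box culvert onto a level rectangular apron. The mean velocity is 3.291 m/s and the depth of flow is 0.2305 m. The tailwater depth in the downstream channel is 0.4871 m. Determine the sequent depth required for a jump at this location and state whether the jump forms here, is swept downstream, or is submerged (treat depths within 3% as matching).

Fr₁ = V₁/√(g·y₁) = 3.291/√(9.81×0.2305) = 2.189.
Bélanger equation: y₂/y₁ = ½[√(1 + 8Fr₁²) − 1] = ½[√39.318 − 1] = 2.635.
y₂ = 2.635 × 0.2305 = 0.6074 m.
Tailwater y_tw = 0.4871 m: y_tw < y₂, so the jump is swept downstream.

y₂ = 0.6074 m; the jump is swept downstream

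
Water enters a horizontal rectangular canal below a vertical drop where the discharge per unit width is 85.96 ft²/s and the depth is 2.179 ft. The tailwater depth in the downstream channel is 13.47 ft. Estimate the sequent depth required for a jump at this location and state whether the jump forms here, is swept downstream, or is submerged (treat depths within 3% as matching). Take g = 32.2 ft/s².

V₁ = q/y₁ = 85.96/2.179 = 39.45 ft/s. Fr₁ = V₁/√(g·y₁) = 39.45/√(32.2×2.179) = 4.710.
Sequent-depth ratio: y₂/y₁ = ½[√(1 + 8Fr₁²) − 1] = ½[√178.44 − 1] = 6.179.
y₂ = 6.179 × 2.179 = 13.46 ft.
Tailwater y_tw = 13.47 ft: y_tw ≈ y₂, so the jump forms here.

y₂ = 13.46 ft; the jump forms here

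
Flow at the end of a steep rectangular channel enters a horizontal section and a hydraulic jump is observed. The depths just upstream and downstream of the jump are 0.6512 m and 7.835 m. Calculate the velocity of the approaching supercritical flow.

For a rectangular channel the momentum equation gives q² = ½·g·y₁·y₂·(y₁ + y₂) = ½×9.81×0.6512×7.835×8.486 = 212.4.
q = √212.4 = 14.57 m²/s.
V₁ = q/y₁ = 14.57/0.6512 = 22.38 m/s.

V₁ = 22.38 m/s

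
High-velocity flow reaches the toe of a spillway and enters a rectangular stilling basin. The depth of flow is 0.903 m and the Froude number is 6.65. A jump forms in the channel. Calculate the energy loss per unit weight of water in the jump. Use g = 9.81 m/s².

ΔE = 12.6 m

Fr₁ = 6.65 (given).
Bélanger equation: y₂/y₁ = ½[√(1 + 8Fr₁²) − 1] = ½[√354.8 − 1] = 8.92.
y₂ = 8.92 × 0.903 = 8.05 m.
V₁ = Fr₁·√(g·y₁) = 6.65×√(9.81×0.903) = 19.8 m/s; q = V₁·y₁ = 17.9 m²/s. V₂ = q/y₂ = 17.9/8.05 = 2.22 m/s. E₁ = y₁ + V₁²/2g = 20.9 m; E₂ = y₂ + V₂²/2g = 8.30 m. ΔE = E₁ − E₂ = 12.6 m.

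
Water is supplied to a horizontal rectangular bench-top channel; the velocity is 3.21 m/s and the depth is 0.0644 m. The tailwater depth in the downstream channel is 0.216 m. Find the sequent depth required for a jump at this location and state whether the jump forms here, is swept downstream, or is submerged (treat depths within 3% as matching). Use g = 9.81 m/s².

Fr₁ = V₁/√(g·y₁) = 3.21/√(9.81×0.0644) = 4.04.
By Bélanger, y₂/y₁ = ½[√(1 + 8Fr₁²) − 1] = ½[√131.5 − 1] = 5.23.
y₂ = 5.23 × 0.0644 = 0.337 m.
Tailwater y_tw = 0.216 m: y_tw < y₂, so the jump is swept downstream.

y₂ = 0.337 m; the jump is swept downstream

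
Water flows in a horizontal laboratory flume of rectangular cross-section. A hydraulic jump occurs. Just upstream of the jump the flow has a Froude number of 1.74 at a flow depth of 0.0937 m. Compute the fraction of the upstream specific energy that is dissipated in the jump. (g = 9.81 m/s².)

ΔE/E₁ = 0.0511 (5.11%)

Fr₁ = 1.74 (given).
Conjugate-depth relation: y₂/y₁ = ½[√(1 + 8Fr₁²) − 1] = ½[√25.22 − 1] = 2.01.
y₂ = 2.01 × 0.0937 = 0.188 m.
E₁ = y₁(1 + Fr₁²/2) = 0.0937×(1 + 1.74²/2) = 0.236 m. ΔE = (y₂ − y₁)³/(4y₁y₂) = 0.0120 m. ΔE/E₁ = 0.0120/0.236 = 0.0511.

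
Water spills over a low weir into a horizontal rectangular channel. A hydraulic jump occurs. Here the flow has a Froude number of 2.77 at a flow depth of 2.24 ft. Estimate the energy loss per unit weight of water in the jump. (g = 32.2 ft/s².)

Fr₁ = 2.77 (given).
From the momentum equation for a rectangular channel, y₂/y₁ = ½[√(1 + 8Fr₁²) − 1] = ½[√62.38 − 1] = 3.45.
y₂ = 3.45 × 2.24 = 7.73 ft.
V₁ = Fr₁·√(g·y₁) = 2.77×√(32.2×2.24) = 23.5 ft/s; q = V₁·y₁ = 52.7 ft²/s. V₂ = q/y₂ = 52.7/7.73 = 6.82 ft/s. E₁ = y₁ + V₁²/2g = 10.8 ft; E₂ = y₂ + V₂²/2g = 8.45 ft. ΔE = E₁ − E₂ = 2.39 ft.

ΔE = 2.39 ft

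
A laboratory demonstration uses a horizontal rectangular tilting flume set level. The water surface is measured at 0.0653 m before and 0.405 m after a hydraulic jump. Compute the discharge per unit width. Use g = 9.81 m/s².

For a rectangular channel the momentum equation gives q² = ½·g·y₁·y₂·(y₁ + y₂) = ½×9.81×0.0653×0.405×0.470 = 0.0610.
q = √0.0610 = 0.247 m²/s.

q = 0.247 m²/s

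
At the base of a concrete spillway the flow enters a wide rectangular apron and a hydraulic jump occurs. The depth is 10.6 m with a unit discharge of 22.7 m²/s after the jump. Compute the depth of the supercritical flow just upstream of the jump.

V₂ = q/y₂ = 22.7/10.6 = 2.14 m/s; Fr₂ = V₂/√(g·y₂) = 0.210.
Applying the sequent-depth relation in reverse, y₁/y₂ = ½[√(1 + 8Fr₂²) − 1] = ½[√1.353 − 1] = 0.0816.
y₁ = 0.0816 × 10.6 = 0.864 m.

y₁ = 0.864 m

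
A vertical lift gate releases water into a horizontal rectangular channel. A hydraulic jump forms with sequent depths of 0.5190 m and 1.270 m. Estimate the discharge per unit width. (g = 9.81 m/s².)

For a rectangular channel the momentum equation gives q² = ½·g·y₁·y₂·(y₁ + y₂) = ½×9.81×0.5190×1.270×1.789 = 5.784.
q = √5.784 = 2.405 m²/s.

q = 2.405 m²/s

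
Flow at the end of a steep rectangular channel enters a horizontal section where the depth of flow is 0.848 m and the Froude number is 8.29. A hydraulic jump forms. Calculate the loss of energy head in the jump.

ΔE = 20.2 m

Fr₁ = 8.29 (given).
From the momentum equation for a rectangular channel, y₂/y₁ = ½[√(1 + 8Fr₁²) − 1] = ½[√550.8 − 1] = 11.2.
y₂ = 11.2 × 0.848 = 9.53 m.
V₁ = Fr₁·√(g·y₁) = 8.29×√(9.81×0.848) = 23.9 m/s; q = V₁·y₁ = 20.3 m²/s. V₂ = q/y₂ = 20.3/9.53 = 2.13 m/s. E₁ = y₁ + V₁²/2g = 30.0 m; E₂ = y₂ + V₂²/2g = 9.76 m. ΔE = E₁ − E₂ = 20.2 m.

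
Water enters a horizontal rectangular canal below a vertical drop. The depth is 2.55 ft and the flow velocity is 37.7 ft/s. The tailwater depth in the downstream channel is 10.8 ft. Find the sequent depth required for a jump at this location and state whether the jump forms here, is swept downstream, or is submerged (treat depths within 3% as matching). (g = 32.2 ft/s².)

Fr₁ = V₁/√(g·y₁) = 37.7/√(32.2×2.55) = 4.16.
From the momentum equation for a rectangular channel, y₂/y₁ = ½[√(1 + 8Fr₁²) − 1] = ½[√139.5 − 1] = 5.41.
y₂ = 5.41 × 2.55 = 13.8 ft.
Tailwater y_tw = 10.8 ft: y_tw < y₂, so the jump is swept downstream.

y₂ = 13.8 ft; the jump is swept downstream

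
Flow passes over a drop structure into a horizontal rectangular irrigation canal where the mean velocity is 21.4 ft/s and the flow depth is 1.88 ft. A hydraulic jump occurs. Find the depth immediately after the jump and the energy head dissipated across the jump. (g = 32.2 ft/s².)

y₂ = 6.43 ft; ΔE = 1.95 ft

Fr₁ = V₁/√(g·y₁) = 21.4/√(32.2×1.88) = 2.75.
Bélanger equation: y₂/y₁ = ½[√(1 + 8Fr₁²) − 1] = ½[√61.52 − 1] = 3.42.
y₂ = 3.42 × 1.88 = 6.43 ft.
q = V₁·y₁ = 21.4 × 1.88 = 40.2 ft²/s. V₂ = q/y₂ = 40.2/6.43 = 6.25 ft/s. E₁ = y₁ + V₁²/2g = 8.99 ft; E₂ = y₂ + V₂²/2g = 7.04 ft. ΔE = E₁ − E₂ = 1.95 ft.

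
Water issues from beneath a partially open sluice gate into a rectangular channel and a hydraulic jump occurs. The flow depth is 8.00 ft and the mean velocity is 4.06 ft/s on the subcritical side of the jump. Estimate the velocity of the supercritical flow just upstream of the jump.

V₁ = 35.4 ft/s

Fr₂ = V₂/√(g·y₂) = 4.06/√(32.2×8.00) = 0.253.
The Bélanger relation is symmetric: y₁/y₂ = ½[√(1 + 8Fr₂²) − 1] = ½[√1.512 − 1] = 0.115.
y₁ = 0.115 × 8.00 = 0.918 ft.
V₁ = q/y₁ = 32.5/0.918 = 35.4 ft/s.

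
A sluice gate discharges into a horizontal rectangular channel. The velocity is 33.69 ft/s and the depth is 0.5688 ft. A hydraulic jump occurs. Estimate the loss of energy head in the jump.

ΔE = 11.98 ft

Fr₁ = V₁/√(g·y₁) = 33.69/√(32.2×0.5688) = 7.872.
Sequent-depth ratio: y₂/y₁ = ½[√(1 + 8Fr₁²) − 1] = ½[√496.77 − 1] = 10.64.
y₂ = 10.64 × 0.5688 = 6.054 ft.
Head loss: ΔE = (y₂ − y₁)³/(4y₁y₂) = (6.054 − 0.5688)³/(4×0.5688×6.054) = 165.1/13.77 = 11.98 ft.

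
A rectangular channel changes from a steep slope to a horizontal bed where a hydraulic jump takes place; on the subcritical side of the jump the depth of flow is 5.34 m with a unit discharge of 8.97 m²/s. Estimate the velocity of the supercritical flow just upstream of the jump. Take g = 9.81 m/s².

V₁ = 17.1 m/s

V₂ = q/y₂ = 8.97/5.34 = 1.68 m/s; Fr₂ = V₂/√(g·y₂) = 0.232.
From the momentum equation (using Fr₂), y₁/y₂ = ½[√(1 + 8Fr₂²) − 1] = ½[√1.431 − 1] = 0.0981.
y₁ = 0.0981 × 5.34 = 0.524 m.
V₁ = q/y₁ = 8.97/0.524 = 17.1 m/s.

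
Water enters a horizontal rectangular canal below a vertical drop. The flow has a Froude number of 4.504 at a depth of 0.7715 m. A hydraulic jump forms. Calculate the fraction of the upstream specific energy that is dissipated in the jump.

Fr₁ = 4.504 (given).
Sequent-depth ratio: y₂/y₁ = ½[√(1 + 8Fr₁²) − 1] = ½[√163.29 − 1] = 5.889.
y₂ = 5.889 × 0.7715 = 4.544 m.
E₁ = y₁(1 + Fr₁²/2) = 0.7715×(1 + 4.504²/2) = 8.597 m. ΔE = (y₂ − y₁)³/(4y₁y₂) = 3.828 m. ΔE/E₁ = 3.828/8.597 = 0.445.

ΔE/E₁ = 0.445 (44.5%)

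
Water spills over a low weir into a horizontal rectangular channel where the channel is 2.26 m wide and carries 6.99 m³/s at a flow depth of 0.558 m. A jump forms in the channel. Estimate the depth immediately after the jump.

y₂ = 1.61 m

q = Q/b = 6.99/2.26 = 3.09 m²/s; V₁ = q/y₁ = 5.54 m/s. Fr₁ = V₁/√(g·y₁) = 2.37.
From the momentum equation for a rectangular channel, y₂/y₁ = ½[√(1 + 8Fr₁²) − 1] = ½[√45.90 − 1] = 2.89.
y₂ = 2.89 × 0.558 = 1.61 m.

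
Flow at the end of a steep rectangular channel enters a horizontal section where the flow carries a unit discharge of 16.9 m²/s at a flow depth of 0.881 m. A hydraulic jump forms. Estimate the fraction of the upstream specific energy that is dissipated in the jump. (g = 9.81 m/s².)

ΔE/E₁ = 0.595 (59.5%)

V₁ = q/y₁ = 16.9/0.881 = 19.2 m/s. Fr₁ = V₁/√(g·y₁) = 19.2/√(9.81×0.881) = 6.53.
Bélanger equation: y₂/y₁ = ½[√(1 + 8Fr₁²) − 1] = ½[√341.6 − 1] = 8.74.
y₂ = 8.74 × 0.881 = 7.70 m.
E₁ = y₁ + V₁²/2g = 19.6 m. ΔE = (y₂ − y₁)³/(4y₁y₂) = 11.7 m. ΔE/E₁ = 11.7/19.6 = 0.595.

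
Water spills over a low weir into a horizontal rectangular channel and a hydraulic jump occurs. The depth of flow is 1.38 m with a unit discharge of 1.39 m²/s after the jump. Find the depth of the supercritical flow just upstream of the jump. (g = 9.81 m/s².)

y₁ = 0.183 m

V₂ = q/y₂ = 1.39/1.38 = 1.01 m/s; Fr₂ = V₂/√(g·y₂) = 0.274.
From the momentum equation (using Fr₂), y₁/y₂ = ½[√(1 + 8Fr₂²) − 1] = ½[√1.600 − 1] = 0.132.
y₁ = 0.132 × 1.38 = 0.183 m.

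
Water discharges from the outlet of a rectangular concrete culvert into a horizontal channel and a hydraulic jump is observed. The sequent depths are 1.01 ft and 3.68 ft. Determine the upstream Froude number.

Fr₁ = 2.91

For a rectangular channel the momentum equation gives q² = ½·g·y₁·y₂·(y₁ + y₂) = ½×32.2×1.01×3.68×4.69 = 281.
q = √281 = 16.8 ft²/s.
V₁ = q/y₁ = 16.6 ft/s; Fr₁ = V₁/√(g·y₁) = 2.91.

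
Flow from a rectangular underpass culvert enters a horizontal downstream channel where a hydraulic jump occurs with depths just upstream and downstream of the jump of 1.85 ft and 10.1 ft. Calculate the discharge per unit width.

q = 60.0 ft²/s

For a rectangular channel the momentum equation gives q² = ½·g·y₁·y₂·(y₁ + y₂) = ½×32.2×1.85×10.1×11.9 = 3595.
q = √3595 = 60.0 ft²/s.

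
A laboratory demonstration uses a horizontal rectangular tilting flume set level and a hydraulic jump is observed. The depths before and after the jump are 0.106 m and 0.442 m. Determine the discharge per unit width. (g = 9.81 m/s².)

For a rectangular channel the momentum equation gives q² = ½·g·y₁·y₂·(y₁ + y₂) = ½×9.81×0.106×0.442×0.548 = 0.126.
q = √0.126 = 0.355 m²/s.

q = 0.355 m²/s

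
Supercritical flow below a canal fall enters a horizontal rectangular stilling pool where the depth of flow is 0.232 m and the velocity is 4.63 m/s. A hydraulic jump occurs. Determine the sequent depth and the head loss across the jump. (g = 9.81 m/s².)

y₂ = 0.898 m; ΔE = 0.354 m

Fr₁ = V₁/√(g·y₁) = 4.63/√(9.81×0.232) = 3.07.
Sequent-depth ratio: y₂/y₁ = ½[√(1 + 8Fr₁²) − 1] = ½[√76.35 − 1] = 3.87.
y₂ = 3.87 × 0.232 = 0.898 m.
q = V₁·y₁ = 4.63 × 0.232 = 1.07 m²/s. V₂ = q/y₂ = 1.07/0.898 = 1.20 m/s. E₁ = y₁ + V₁²/2g = 1.32 m; E₂ = y₂ + V₂²/2g = 0.971 m. ΔE = E₁ − E₂ = 0.354 m.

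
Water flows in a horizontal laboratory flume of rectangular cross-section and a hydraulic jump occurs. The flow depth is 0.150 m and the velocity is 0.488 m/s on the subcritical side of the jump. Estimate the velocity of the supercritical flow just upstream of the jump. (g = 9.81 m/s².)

V₁ = 1.90 m/s

Fr₂ = V₂/√(g·y₂) = 0.488/√(9.81×0.150) = 0.402.
Since the conjugate-depth ratio holds either way, y₁/y₂ = ½[√(1 + 8Fr₂²) − 1] = ½[√2.295 − 1] = 0.257.
y₁ = 0.257 × 0.150 = 0.0386 m.
V₁ = q/y₁ = 0.0732/0.0386 = 1.90 m/s.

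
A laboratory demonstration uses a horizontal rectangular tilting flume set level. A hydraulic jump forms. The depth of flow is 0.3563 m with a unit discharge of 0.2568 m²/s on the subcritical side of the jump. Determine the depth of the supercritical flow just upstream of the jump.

V₂ = q/y₂ = 0.2568/0.3563 = 0.7207 m/s; Fr₂ = V₂/√(g·y₂) = 0.3855.
The Bélanger relation is symmetric: y₁/y₂ = ½[√(1 + 8Fr₂²) − 1] = ½[√2.1889 − 1] = 0.2398.
y₁ = 0.2398 × 0.3563 = 0.08542 m.

y₁ = 0.08542 m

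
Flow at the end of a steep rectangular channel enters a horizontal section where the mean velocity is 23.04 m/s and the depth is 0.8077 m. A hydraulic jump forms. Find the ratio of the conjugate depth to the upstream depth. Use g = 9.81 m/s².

Fr₁ = V₁/√(g·y₁) = 23.04/√(9.81×0.8077) = 8.185.
Sequent-depth ratio: y₂/y₁ = ½[√(1 + 8Fr₁²) − 1] = ½[√536.96 − 1] = 11.09.

y₂/y₁ = 11.09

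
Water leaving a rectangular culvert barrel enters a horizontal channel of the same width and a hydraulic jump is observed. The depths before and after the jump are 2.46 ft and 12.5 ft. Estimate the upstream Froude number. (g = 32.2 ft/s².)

Fr₁ = 3.93

For a rectangular channel the momentum equation gives q² = ½·g·y₁·y₂·(y₁ + y₂) = ½×32.2×2.46×12.5×15.0 = 7406.
q = √7406 = 86.1 ft²/s.
V₁ = q/y₁ = 35.0 ft/s; Fr₁ = V₁/√(g·y₁) = 3.93.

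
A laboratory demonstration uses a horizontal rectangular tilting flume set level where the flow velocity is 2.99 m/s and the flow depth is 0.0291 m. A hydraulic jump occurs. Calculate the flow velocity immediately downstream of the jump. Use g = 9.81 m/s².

Fr₁ = V₁/√(g·y₁) = 2.99/√(9.81×0.0291) = 5.60.
By Bélanger, y₂/y₁ = ½[√(1 + 8Fr₁²) − 1] = ½[√251.5 − 1] = 7.43.
y₂ = 7.43 × 0.0291 = 0.216 m.
q = V₁·y₁ = 2.99 × 0.0291 = 0.0870 m²/s.
V₂ = q/y₂ = 0.0870/0.216 = 0.402 m/s.

V₂ = 0.402 m/s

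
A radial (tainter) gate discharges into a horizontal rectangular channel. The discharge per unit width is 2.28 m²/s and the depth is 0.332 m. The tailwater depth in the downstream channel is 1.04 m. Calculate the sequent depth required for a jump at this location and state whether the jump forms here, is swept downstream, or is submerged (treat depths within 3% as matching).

y₂ = 1.63 m; the jump is swept downstream

V₁ = q/y₁ = 2.28/0.332 = 6.87 m/s. Fr₁ = V₁/√(g·y₁) = 6.87/√(9.81×0.332) = 3.81.
By Bélanger, y₂/y₁ = ½[√(1 + 8Fr₁²) − 1] = ½[√116.8 − 1] = 4.90.
y₂ = 4.90 × 0.332 = 1.63 m.
Tailwater y_tw = 1.04 m: y_tw < y₂, so the jump is swept downstream.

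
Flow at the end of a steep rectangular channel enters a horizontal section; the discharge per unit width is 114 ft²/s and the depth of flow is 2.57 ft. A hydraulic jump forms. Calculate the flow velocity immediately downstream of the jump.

V₂ = 6.92 ft/s

V₁ = q/y₁ = 114/2.57 = 44.4 ft/s. Fr₁ = V₁/√(g·y₁) = 44.4/√(32.2×2.57) = 4.88.
Conjugate-depth relation: y₂/y₁ = ½[√(1 + 8Fr₁²) − 1] = ½[√191.2 − 1] = 6.41.
y₂ = 6.41 × 2.57 = 16.5 ft.
V₂ = q/y₂ = 114/16.5 = 6.92 ft/s.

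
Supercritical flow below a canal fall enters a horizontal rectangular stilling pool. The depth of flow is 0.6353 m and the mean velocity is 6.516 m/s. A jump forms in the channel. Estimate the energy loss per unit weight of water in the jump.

Fr₁ = V₁/√(g·y₁) = 6.516/√(9.81×0.6353) = 2.610.
Bélanger equation: y₂/y₁ = ½[√(1 + 8Fr₁²) − 1] = ½[√55.501 − 1] = 3.225.
y₂ = 3.225 × 0.6353 = 2.049 m.
q = V₁·y₁ = 6.516 × 0.6353 = 4.140 m²/s. V₂ = q/y₂ = 4.140/2.049 = 2.020 m/s. E₁ = y₁ + V₁²/2g = 2.799 m; E₂ = y₂ + V₂²/2g = 2.257 m. ΔE = E₁ − E₂ = 0.5424 m.

ΔE = 0.5424 m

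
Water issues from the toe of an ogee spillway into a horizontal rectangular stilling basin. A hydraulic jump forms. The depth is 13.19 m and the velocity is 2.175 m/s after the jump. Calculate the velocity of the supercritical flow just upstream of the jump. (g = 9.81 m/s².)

Fr₂ = V₂/√(g·y₂) = 2.175/√(9.81×13.19) = 0.1912.
Since the conjugate-depth ratio holds either way, y₁/y₂ = ½[√(1 + 8Fr₂²) − 1] = ½[√1.2925 − 1] = 0.06844.
y₁ = 0.06844 × 13.19 = 0.9027 m.
V₁ = q/y₁ = 28.69/0.9027 = 31.78 m/s.

V₁ = 31.78 m/s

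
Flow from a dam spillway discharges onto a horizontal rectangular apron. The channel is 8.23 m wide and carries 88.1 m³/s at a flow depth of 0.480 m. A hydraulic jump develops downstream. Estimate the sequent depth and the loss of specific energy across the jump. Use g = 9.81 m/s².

y₂ = 6.74 m; ΔE = 19.0 m

q = Q/b = 88.1/8.23 = 10.7 m²/s; V₁ = q/y₁ = 22.3 m/s. Fr₁ = V₁/√(g·y₁) = 10.3.
Conjugate-depth relation: y₂/y₁ = ½[√(1 + 8Fr₁²) − 1] = ½[√846.0 − 1] = 14.0.
y₂ = 14.0 × 0.480 = 6.74 m.
V₂ = q/y₂ = 10.7/6.74 = 1.59 m/s. E₁ = y₁ + V₁²/2g = 25.8 m; E₂ = y₂ + V₂²/2g = 6.87 m. ΔE = E₁ − E₂ = 19.0 m.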